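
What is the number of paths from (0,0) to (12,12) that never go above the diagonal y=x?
208,012

Working:
Counted by the Catalan number C_12: C_12 = C(24,12)/(12+1) = 2,704,156/13 = 208,012.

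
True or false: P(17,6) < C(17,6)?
False

Solution: P(17,6) = 8,910,720 and C(17,6) = 12,376; P(n,r) = r! × C(n,r) so P > C whenever r ≥ 2.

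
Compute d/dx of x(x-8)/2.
d/dx[(x-0)(x-8)] = (x-8) + (x-0) = 2x - 8. Dividing by 2 gives (2x - 8)/2.

Answer: (2x - 8)/2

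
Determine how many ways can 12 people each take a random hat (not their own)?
176,214,841

Reasoning: Using D(n) = (n-1)[D(n-1) + D(n-2)]:
D(12) = (12-1) × [D(11) + D(10)]
      = 11 × [14684570 + 1334961]
      = 11 × 16019531
      = 176,214,841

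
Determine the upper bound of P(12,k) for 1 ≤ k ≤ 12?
479,001,600

Working:
P(12,k) increases in k, so maximum at k = 12: 12! = 479,001,600.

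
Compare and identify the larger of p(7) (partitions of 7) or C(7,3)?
Pentagonal recurrence p(n) = p(n−1) + p(n−2) − p(n−5) − p(n−7) + …: p(7) = p(6) + p(5) − p(2) − p(0) = 11 + 7 − 2 − 1 = 15; C(7,3) = 35.

Answer: C(7,3)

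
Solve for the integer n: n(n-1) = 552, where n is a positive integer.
24

Working:
n² − n − 552 = 0, so n = (1 ± √(1 + 4·552))/2 = (1 ± √2,209)/2 = (1 ± 47)/2, i.e. n = 24 or n = -23. Taking the positive root, n = 24 (check: 24×23 = 552).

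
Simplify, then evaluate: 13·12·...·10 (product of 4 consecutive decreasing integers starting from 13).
17,160

Explanation: This is P(13,4) = 13!/(9)! = 17,160.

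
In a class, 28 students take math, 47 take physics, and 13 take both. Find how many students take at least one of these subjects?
62

Solution: |A∪B| = |A|+|B|-|A∩B| = 28+47-13 = 62.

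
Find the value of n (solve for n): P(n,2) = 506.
23

Solution: P(n,2) = n(n−1) is increasing in n; n(n−1) ≈ (n−0.5)^2 = 506 gives n ≈ 23.0. Check: P(21,2) = 420, P(22,2) = 462, P(23,2) = 506 ✓. So n = 23.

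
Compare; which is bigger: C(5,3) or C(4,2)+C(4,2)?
C(4,2)+C(4,2)

Solution: C(5,3)=10; C(4,2)+C(4,2)=6+6=12.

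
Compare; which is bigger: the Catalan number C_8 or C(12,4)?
C_8

Working:
C_8 = C(16,8)/(8+1) = 12,870/9 = 1,430; C(12,4) = 495.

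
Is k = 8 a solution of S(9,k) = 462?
No

Reasoning: S(9,8) = 8·S(8,8) + S(8,7) = 8·1 + 28 = 36, which does not equal 462.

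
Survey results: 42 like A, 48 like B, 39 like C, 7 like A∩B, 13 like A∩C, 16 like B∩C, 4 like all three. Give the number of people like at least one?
97

Reasoning: |A∪B∪C| = 42+48+39-7-13-16+4 = 97.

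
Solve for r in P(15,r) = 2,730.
3

Reasoning: P(15,r) = 15·14·…·(15−r+1), a product of r factors. Multiplying down from 15: 15 = 15; 15·14 = 210; 15·14·13 = 2,730 ✓ (3 factors). So r = 3.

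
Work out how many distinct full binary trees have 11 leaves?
16,796

Solution: Using the Catalan number formula: C_n = C(2n, n) / (n+1)
C_10 = C(20, 10) / (10+1)
     = 184756 / 11
     = 16,796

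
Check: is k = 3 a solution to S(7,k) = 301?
Yes

Working:
S(7,3) = 3·S(6,3) + S(6,2) = 3·90 + 31 = 301, which equals 301.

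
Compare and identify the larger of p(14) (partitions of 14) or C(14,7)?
C(14,7)

Reasoning: Pentagonal recurrence p(n) = p(n−1) + p(n−2) − p(n−5) − p(n−7) + …: p(14) = p(13) + p(12) − p(9) − p(7) + p(2) = 101 + 77 − 30 − 15 + 2 = 135; C(14,7) = 3,432.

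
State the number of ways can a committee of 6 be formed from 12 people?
924

Solution: C(12,6) = 12! / (6! × (12-6)!)
         = 12! / (6! × 6!)
         = 924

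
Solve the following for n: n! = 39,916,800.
11

Working:
n! is strictly increasing. 9! = 362,880, 10! = 3,628,800, 11! = 39,916,800 ✓. So n = 11.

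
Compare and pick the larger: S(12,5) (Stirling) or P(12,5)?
S(12,5)

Solution: S(12,5) = 5·S(11,5) + S(11,4) = 5·246,730 + 145,750 = 1,379,400; P(12,5) = 95,040.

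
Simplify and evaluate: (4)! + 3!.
30

Working:
(4)! + 3! = (4)·3! + 3! = (4+1)·3! = 5·3! = 30.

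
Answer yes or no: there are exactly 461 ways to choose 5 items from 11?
No

Explanation: C(11,5) = 462 ≠ 461.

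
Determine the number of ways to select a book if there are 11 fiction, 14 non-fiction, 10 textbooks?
35

Reasoning: By the addition principle: 11 + 14 + 10 = 35.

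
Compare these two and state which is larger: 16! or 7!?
16!
16!=20,922,789,888,000, 7!=5,040. 16! > 7!.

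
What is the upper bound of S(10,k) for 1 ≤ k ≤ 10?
42,525
Row S(10,k) for k = 1..10 (via S(n,k) = k·S(n−1,k) + S(n−1,k−1)): 1, 511, 9,330, 34,105, 42,525, 22,827, 5,880, 750, 45, 1. The row is unimodal; maximum at k = 5: 42,525.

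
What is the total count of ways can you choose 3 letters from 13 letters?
286

C(13,3) = 13! / (3! × (13-3)!)
         = 13! / (3! × 10!)
         = 286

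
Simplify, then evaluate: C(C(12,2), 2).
2,145

Explanation: C(12,2) = 66, then C(66, 2) = 2,145.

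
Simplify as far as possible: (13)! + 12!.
6,706,022,400

Working:
(13)! + 12! = (13)·12! + 12! = (13+1)·12! = 14·12! = 6,706,022,400.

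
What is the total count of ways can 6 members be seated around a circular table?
120

Explanation: Circular arrangements: (6-1)! = 120.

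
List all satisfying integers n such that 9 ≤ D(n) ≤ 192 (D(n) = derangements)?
4, 5
Using D(n) = (n−1)[D(n−1) + D(n−2)] with D(1)=0, D(2)=1: D(3)=2; D(4)=9; D(5)=44; D(6)=265. So valid n = 4, 5.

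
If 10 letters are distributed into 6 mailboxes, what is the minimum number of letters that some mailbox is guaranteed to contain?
Pigeonhole: ⌈10/6⌉ = 2.
Final answer: 2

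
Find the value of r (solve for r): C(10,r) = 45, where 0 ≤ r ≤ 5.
2

Solution: C(10,r) is increasing for 0 ≤ r ≤ 5. Stepping up (C(10,r+1) = C(10,r)·(10−r)/(r+1)): C(10,1) = 10, C(10,2) = 45 ✓. So r = 2.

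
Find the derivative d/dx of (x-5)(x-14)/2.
d/dx[(x-5)(x-14)] = (x-14) + (x-5) = 2x - 19. Dividing by 2 gives (2x - 19)/2.
Final answer: (2x - 19)/2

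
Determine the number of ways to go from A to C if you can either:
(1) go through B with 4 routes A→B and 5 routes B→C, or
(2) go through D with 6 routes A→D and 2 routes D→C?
32
Route via B: 4×5=20. Route via D: 6×2=12. Total: 32.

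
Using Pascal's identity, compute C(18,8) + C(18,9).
C(18,8) + C(18,9) = C(19,9) = 92,378.
Final answer: 92,378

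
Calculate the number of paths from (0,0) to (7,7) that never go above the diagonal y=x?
429

Solution: Counted by the Catalan number C_7: C_7 = C(14,7)/(7+1) = 3,432/8 = 429.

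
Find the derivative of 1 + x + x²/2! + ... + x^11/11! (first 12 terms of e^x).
Differentiating term by term gives the first 11 terms of e^x.
Final answer: 1 + x + x²/2! + ... + x^10/10!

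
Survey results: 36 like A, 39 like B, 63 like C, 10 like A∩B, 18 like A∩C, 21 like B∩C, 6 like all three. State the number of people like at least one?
95

|A∪B∪C| = 36+39+63-10-18-21+6 = 95.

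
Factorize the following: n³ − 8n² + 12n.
n(n − 2)(n − 6)

Solution: n³ − 8n² + 12n = n(n² − 8n + 12) = n(n − 2)(n − 6).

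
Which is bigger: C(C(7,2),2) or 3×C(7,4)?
C(C(7,2),2)

Explanation: C(C(7,2),2)=210, 3×C(7,4)=105.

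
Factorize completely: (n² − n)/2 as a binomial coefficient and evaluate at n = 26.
(n² − n)/2 = n(n−1)/2 = C(n,2). At n = 26: C(26,2) = 325.

Answer: C(n,2); C(26,2) = 325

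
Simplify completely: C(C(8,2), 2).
378

C(8,2) = 28, then C(28, 2) = 378.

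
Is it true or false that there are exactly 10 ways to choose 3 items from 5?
C(5,3) = 10.
Final answer: True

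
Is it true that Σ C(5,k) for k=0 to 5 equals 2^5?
True

Reasoning: Binomial theorem: Σ C(5,k) = (1+1)^5 = 2^5 = 32; RHS 2^5 = 32.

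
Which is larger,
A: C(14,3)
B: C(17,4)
B

A=C(14,3)=364, B=C(17,4)=2,380.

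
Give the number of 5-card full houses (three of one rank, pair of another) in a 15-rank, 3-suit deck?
630

Explanation: Triple rank: 15. Triple suits: C(3,3)=1. Pair rank: 14. Pair suits: C(3,2)=3. Total: 630.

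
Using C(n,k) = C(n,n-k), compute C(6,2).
15

Working:
C(6,2) = C(6,4) = 15.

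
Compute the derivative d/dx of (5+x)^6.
6(5+x)^5
Using the power rule: d/dx (5+x)^6 = 6(5+x)^{5}.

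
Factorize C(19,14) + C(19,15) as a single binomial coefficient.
C(20,15)

Explanation: By Pascal's identity: C(19,14) + C(19,15) = C(20,15) = 15,504.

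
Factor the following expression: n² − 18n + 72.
(n − 6)(n − 12)
Seek roots whose sum is 18 and product is 72: (6, 12). So n² − 18n + 72 = (n − 6)(n − 12).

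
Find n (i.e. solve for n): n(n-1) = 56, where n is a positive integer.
n² − n − 56 = 0, so n = (1 ± √(1 + 4·56))/2 = (1 ± √225)/2 = (1 ± 15)/2, i.e. n = 8 or n = -7. Taking the positive root, n = 8 (check: 8×7 = 56).

Answer: 8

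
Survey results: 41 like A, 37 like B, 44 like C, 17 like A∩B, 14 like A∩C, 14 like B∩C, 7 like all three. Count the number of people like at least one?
84

|A∪B∪C| = 41+37+44-17-14-14+7 = 84.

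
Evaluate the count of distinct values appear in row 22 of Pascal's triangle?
12

Working:
Row 22 has entries C(22,0)..C(22,22); by symmetry C(22,k)=C(22,22-k), giving 12 distinct values.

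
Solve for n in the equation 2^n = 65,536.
16

65,536 = 1,024 × 64 = 2^10 × 2^6 = 2^16, so n = 16.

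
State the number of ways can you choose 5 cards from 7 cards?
21

Explanation: C(7,5) = 7! / (5! × (7-5)!)
         = 7! / (5! × 2!)
         = 21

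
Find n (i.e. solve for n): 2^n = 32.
5
2^5 = 32, so n = 5.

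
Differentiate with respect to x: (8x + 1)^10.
80(8x + 1)^9

Solution: Chain rule: 10(8x+1)^{9} × 8 = 80(8x+1)^{9}.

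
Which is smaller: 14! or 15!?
14!

Solution: 14!=87,178,291,200, 15!=1,307,674,368,000. 15! > 14!.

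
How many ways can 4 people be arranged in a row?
24

Solution: Arrangements of 4 distinct objects: 4! = 24.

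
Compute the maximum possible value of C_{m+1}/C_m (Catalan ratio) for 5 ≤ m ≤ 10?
C_{m+1}/C_m = 2(2m+1)/(m+2), which increases with m. Maximum at m = 10: 2·21/12 = 7/2.
Final answer: 7/2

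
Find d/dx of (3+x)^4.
4(3+x)^3

Explanation: Using the power rule: d/dx (3+x)^4 = 4(3+x)^{3}.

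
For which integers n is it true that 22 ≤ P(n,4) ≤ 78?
P(3,4)=0; P(4,4)=24; P(5,4)=120. So valid n = 4.

Answer: 4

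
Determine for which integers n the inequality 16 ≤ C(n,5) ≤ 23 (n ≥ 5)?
C(6,5)=6; C(7,5)=21; C(8,5)=56. So valid n = 7.
Final answer: 7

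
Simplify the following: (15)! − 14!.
1,220,496,076,800
(15)! − 14! = (15)·14! − 14! = (15−1)·14! = 14·14! = 1,220,496,076,800.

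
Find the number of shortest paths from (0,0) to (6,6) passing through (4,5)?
To (4,5): C(9,4)=126. From there: C(3,2)=3. Total: 378.

Answer: 378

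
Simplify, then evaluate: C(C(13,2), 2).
3,003

Solution: C(13,2) = 78, then C(78, 2) = 3,003.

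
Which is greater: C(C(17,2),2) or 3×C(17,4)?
C(C(17,2),2)=9,180, 3×C(17,4)=7,140.
Final answer: C(C(17,2),2)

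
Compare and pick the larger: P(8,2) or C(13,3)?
C(13,3)

Reasoning: P(8,2)=56, C(13,3)=286.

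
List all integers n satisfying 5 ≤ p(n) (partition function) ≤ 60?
4, 5, 6, 7, 8, 9, 10, 11

Solution: Tabulating p(n) via p(n) = p(n−1) + p(n−2) − p(n−5) − p(n−7) + …: p(3)=3; p(4)=5; p(5)=7; p(6)=11; p(7)=15; p(8)=22; p(9)=30; p(10)=42; p(11)=56; p(12)=77. So valid n = 4, 5, 6, 7, 8, 9, 10, 11.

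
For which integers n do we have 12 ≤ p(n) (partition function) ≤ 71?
Tabulating p(n) via p(n) = p(n−1) + p(n−2) − p(n−5) − p(n−7) + …: p(6)=11; p(7)=15; p(8)=22; p(9)=30; p(10)=42; p(11)=56; p(12)=77. So valid n = 7, 8, 9, 10, 11.

Answer: 7, 8, 9, 10, 11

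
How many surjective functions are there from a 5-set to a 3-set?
150
Onto functions = 3! × S(5,3)
First compute S(5,3) via recurrence:
Using the Stirling recurrence: S(n,k) = k·S(n-1,k) + S(n-1,k-1)
S(5,3) = 3·S(4,3) + S(4,2)
         = 3·6 + 7
         = 18 + 7
         = 25
Then: 6 × 25 = 150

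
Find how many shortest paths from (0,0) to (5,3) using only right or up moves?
56

Working:
Choose 5 rights from 8 moves: C(8,5) = 56.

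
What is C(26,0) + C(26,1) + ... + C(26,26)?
67,108,864

Solution: Sum of binomial coefficients = 2^26 = 67,108,864.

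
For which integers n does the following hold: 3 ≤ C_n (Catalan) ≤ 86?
3, 4, 5

Working:
C_2=2; C_3=5; C_4=14; C_5=42; C_6=132. So valid n = 3, 4, 5.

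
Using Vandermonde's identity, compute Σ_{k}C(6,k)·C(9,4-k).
1,365

Explanation: = C(6+9,4) = C(15,4) = 1,365.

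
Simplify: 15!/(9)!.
3,603,600

Working:
This equals 15×14×...×10 = 3,603,600.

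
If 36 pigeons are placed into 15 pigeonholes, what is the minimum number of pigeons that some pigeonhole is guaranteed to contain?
Pigeonhole: ⌈36/15⌉ = 3.

Answer: 3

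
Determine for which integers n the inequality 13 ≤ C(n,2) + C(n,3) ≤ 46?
5, 6

Working:
C(4,2)+C(4,3)=10; C(5,2)+C(5,3)=20; C(6,2)+C(6,3)=35; C(7,2)+C(7,3)=56. So valid n = 5, 6.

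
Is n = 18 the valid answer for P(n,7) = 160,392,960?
P(18,7) = 18·17·16·15·14·13·12 = 160,392,960, which equals 160,392,960.
Final answer: Yes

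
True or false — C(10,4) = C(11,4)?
False

Explanation: LHS = C(10,4) = 210; RHS = C(11,4) = 330. 210 ≠ 330, so the statement does not hold.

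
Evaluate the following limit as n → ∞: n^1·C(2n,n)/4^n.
∞

C(2n,n) ~ 4^n/√(πn), so n^1·C(2n,n)/4^n ~ n^(1 − 1/2)/√π → ∞.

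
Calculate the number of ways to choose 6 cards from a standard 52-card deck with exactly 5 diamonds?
50,193
13 diamonds and 39 non-diamonds: C(13,5) × C(39,1) = 1287 × 39 = 50,193.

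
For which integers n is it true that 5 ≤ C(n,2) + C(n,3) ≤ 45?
4, 5, 6

C(3,2)+C(3,3)=4; C(4,2)+C(4,3)=10; C(5,2)+C(5,3)=20; C(6,2)+C(6,3)=35; C(7,2)+C(7,3)=56. So valid n = 4, 5, 6.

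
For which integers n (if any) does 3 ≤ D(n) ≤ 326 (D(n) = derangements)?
Using D(n) = (n−1)[D(n−1) + D(n−2)] with D(1)=0, D(2)=1: D(3)=2; D(4)=9; D(5)=44; D(6)=265; D(7)=1,854. So valid n = 4, 5, 6.
Final answer: 4, 5, 6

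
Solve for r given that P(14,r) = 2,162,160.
6

P(14,r) = 14·13·…·(14−r+1), a product of r factors. Multiplying down from 14: 14 = 14; 14·13 = 182; 14·13·12 = 2,184; 14·13·12·11 = 24,024; 14·13·12·11·10 = 240,240; 14·13·12·11·10·9 = 2,162,160 ✓ (6 factors). So r = 6.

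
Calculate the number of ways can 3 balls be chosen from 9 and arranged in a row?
P(9,3) = 9!/(9-3)! = 504.

Answer: 504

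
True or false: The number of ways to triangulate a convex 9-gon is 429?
Triangulations of a convex 9-gon are counted by the Catalan number C_7: C_7 = C(14,7)/(7+1) = 3,432/8 = 429.
Final answer: True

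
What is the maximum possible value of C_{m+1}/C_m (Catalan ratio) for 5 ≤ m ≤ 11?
46/13

C_{m+1}/C_m = 2(2m+1)/(m+2), which increases with m. Maximum at m = 11: 2·23/13 = 46/13.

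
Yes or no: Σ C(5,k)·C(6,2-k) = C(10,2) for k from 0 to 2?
No

Reasoning: Vandermonde's identity gives C(11,2) = 55; RHS C(10,2) = 45.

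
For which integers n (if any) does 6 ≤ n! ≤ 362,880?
3, 4, 5, 6, 7, 8, 9
n! is strictly increasing; 3! = 6 and 9! = 362,880, so valid n = 3, 4, 5, 6, 7, 8, 9.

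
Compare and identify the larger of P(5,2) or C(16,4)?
P(5,2)=20, C(16,4)=1,820.
Final answer: C(16,4)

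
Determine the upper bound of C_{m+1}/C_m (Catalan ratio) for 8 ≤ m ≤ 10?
7/2

C_{m+1}/C_m = 2(2m+1)/(m+2), which increases with m. Maximum at m = 10: 2·21/12 = 7/2.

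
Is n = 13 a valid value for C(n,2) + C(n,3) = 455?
No

Explanation: C(13,2) + C(13,3) = 78 + 286 = 364, which does not equal 455.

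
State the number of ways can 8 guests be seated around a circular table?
Circular arrangements: (8-1)! = 5,040.

Answer: 5,040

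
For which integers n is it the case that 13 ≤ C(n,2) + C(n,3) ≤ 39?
5, 6
C(4,2)+C(4,3)=10; C(5,2)+C(5,3)=20; C(6,2)+C(6,3)=35; C(7,2)+C(7,3)=56. So valid n = 5, 6.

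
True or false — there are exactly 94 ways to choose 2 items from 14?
False

Solution: C(14,2) = 91 ≠ 94.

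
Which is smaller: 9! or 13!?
9!
9!=362,880, 13!=6,227,020,800. 13! > 9!.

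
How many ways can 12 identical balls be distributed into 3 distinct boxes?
C(12+3-1, 3-1) = C(14, 2) = 91.

Answer: 91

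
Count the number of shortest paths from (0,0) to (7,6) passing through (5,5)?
756

Reasoning: To (5,5): C(10,5)=252. From there: C(3,2)=3. Total: 756.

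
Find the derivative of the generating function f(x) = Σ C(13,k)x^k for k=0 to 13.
Σ k·C(13,k)x^(k-1) for k=1 to 13

Working:
Term-by-term differentiation gives Σ k·C(13,k)x^{k-1} for k=1 to 13.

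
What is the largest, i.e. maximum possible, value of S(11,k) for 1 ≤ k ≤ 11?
246,730

Working:
Row S(11,k) for k = 1..11 (via S(n,k) = k·S(n−1,k) + S(n−1,k−1)): 1, 1,023, 28,501, 145,750, 246,730, 179,487, 63,987, 11,880, 1,155, 55, 1. The row is unimodal; maximum at k = 5: 246,730.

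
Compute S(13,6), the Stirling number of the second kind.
9,321,312

Solution: Using the Stirling recurrence: S(n,k) = k·S(n-1,k) + S(n-1,k-1)
S(13,6) = 6·S(12,6) + S(12,5)
         = 6·1323652 + 1379400
         = 7941912 + 1379400
         = 9,321,312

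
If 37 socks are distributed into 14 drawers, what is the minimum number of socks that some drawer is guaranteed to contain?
3

Pigeonhole: ⌈37/14⌉ = 3.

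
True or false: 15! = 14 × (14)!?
False

Reasoning: 15! = 15 × 14! = 1,307,674,368,000, but 14 × 14! = 1,220,496,076,800.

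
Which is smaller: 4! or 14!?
4!

4!=24, 14!=87,178,291,200. 14! > 4!.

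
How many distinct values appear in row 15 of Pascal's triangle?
8

Solution: Row 15 has entries C(15,0)..C(15,15); by symmetry C(15,k)=C(15,15-k), giving 8 distinct values.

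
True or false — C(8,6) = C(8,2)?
True

Reasoning: Symmetry C(n,k) = C(n,n-k): C(8,6) = 28 and C(8,2) = 28. Both sides agree, so the statement holds.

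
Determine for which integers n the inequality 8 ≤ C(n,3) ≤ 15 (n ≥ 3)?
5

Solution: C(4,3)=4; C(5,3)=10; C(6,3)=20. So valid n = 5.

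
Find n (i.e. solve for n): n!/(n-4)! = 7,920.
n!/(n-4)! = n×(n-1)×(n-2)×(n-3), a product of 4 consecutive integers ≈ (n−1.5)^4. 7,920^(1/4) + 1.5 ≈ 10.9; check n = 11: 11×10×9×8 = 7,920 ✓. So n = 11.
Final answer: 11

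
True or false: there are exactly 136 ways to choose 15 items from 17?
True

Reasoning: C(17,15) = 136.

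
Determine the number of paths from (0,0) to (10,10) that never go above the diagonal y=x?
16,796
Counted by the Catalan number C_10: C_10 = C(20,10)/(10+1) = 184,756/11 = 16,796.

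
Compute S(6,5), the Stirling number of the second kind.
15

Explanation: Using the Stirling recurrence: S(n,k) = k·S(n-1,k) + S(n-1,k-1)
S(6,5) = 5·S(5,5) + S(5,4)
         = 5·1 + 10
         = 5 + 10
         = 15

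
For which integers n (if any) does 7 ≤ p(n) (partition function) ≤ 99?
5, 6, 7, 8, 9, 10, 11, 12

Explanation: Tabulating p(n) via p(n) = p(n−1) + p(n−2) − p(n−5) − p(n−7) + …: p(4)=5; p(5)=7; p(6)=11; p(7)=15; p(8)=22; p(9)=30; p(10)=42; p(11)=56; p(12)=77; p(13)=101. So valid n = 5, 6, 7, 8, 9, 10, 11, 12.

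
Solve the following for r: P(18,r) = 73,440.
4

Working:
P(18,r) = 18·17·…·(18−r+1), a product of r factors. Multiplying down from 18: 18 = 18; 18·17 = 306; 18·17·16 = 4,896; 18·17·16·15 = 73,440 ✓ (4 factors). So r = 4.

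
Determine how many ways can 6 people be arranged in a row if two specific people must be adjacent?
240
Treat pair as unit: (6-1)! arrangements × 2 internal orders = 240.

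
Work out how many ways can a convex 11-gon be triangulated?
4,862

Working:
Using the Catalan number formula: C_n = C(2n, n) / (n+1)
C_9 = C(18, 9) / (9+1)
     = 48620 / 10
     = 4,862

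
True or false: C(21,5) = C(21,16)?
True
C(21,5) = C(21,21-5) by the symmetry property; both equal 20,349.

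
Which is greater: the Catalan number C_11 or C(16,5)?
C_11

Solution: C_11 = C(22,11)/(11+1) = 705,432/12 = 58,786; C(16,5) = 4,368.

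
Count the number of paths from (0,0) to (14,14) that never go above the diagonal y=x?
Counted by the Catalan number C_14: C_14 = C(28,14)/(14+1) = 40,116,600/15 = 2,674,440.

Answer: 2,674,440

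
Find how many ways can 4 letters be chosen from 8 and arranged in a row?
1,680

Solution: P(8,4) = 8!/(8-4)! = 1,680.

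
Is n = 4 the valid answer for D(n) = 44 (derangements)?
D(4) = (4-1)·[D(3) + D(2)] = 3·[2 + 1] = 9, which does not equal 44.
Final answer: No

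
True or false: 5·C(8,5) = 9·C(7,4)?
Absorption identity k·C(n,k) = n·C(n-1,k-1). LHS = 5·56 = 280; RHS = 9·35 = 315.
Final answer: False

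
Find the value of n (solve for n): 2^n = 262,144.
18

Reasoning: 262,144 = 1,024 × 256 = 2^10 × 2^8 = 2^18, so n = 18.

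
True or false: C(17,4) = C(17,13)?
True

C(17,4) = C(17,17-4) by the symmetry property; both equal 2,380.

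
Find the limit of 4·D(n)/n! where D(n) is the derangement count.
4/e

Working:
D(n)/n! → 1/e, so 4·D(n)/n! → 4/e.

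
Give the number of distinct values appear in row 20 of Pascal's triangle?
11

Working:
Row 20 has entries C(20,0)..C(20,20); by symmetry C(20,k)=C(20,20-k), giving 11 distinct values.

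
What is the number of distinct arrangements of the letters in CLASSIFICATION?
1,816,214,400

Word has 14 letters (C=2, L=1, A=2, S=2, I=3, F=1, T=1, O=1, N=1). Arrangements: 14!/Π(k!) = 1,816,214,400.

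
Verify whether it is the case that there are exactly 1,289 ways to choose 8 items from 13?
False

Working:
C(13,8) = 1,287 ≠ 1289.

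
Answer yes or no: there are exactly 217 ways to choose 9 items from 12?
No

Working:
C(12,9) = 220 ≠ 217.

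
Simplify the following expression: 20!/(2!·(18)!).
190

Explanation: This is C(20,2) = 190.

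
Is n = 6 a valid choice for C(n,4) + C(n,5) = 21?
Yes

Solution: C(6,4) + C(6,5) = 15 + 6 = 21, which equals 21.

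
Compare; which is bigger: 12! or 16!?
16!
12!=479,001,600, 16!=20,922,789,888,000. 16! > 12!.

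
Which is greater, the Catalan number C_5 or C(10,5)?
C(10,5)
C_5 = C(10,5)/(5+1) = 252/6 = 42; C(10,5) = 252.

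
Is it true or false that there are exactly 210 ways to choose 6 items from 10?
C(10,6) = 210.

Answer: True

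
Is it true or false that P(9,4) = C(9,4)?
False

Working:
P(9,4) = 3,024 but C(9,4) = 126; they differ by a factor of 4! = 24, so the statement does not hold.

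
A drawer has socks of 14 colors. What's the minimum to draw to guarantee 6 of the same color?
71

Reasoning: Worst case: 5 of each = 70. One more: 71.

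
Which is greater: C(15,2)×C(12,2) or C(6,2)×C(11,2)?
C(15,2)×C(12,2)

Explanation: C(15,2)×C(12,2)=6,930, C(6,2)×C(11,2)=825.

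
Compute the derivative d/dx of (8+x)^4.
4(8+x)^3

Explanation: Using the power rule: d/dx (8+x)^4 = 4(8+x)^{3}.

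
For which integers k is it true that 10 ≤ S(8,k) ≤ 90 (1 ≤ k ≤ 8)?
7

Working:
S(8,1)=1; S(8,2)=127; S(8,3)=966; S(8,4)=1,701; S(8,5)=1,050; S(8,6)=266; S(8,7)=28; S(8,8)=1. So valid k = 7.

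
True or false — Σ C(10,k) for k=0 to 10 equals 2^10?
True
Binomial theorem: Σ C(10,k) = (1+1)^10 = 2^10 = 1,024; RHS 2^10 = 1,024.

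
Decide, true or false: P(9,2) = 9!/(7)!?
True

Explanation: Permutation formula P(n,k) = n!/(n-k)!: 9!/7! = 362,880/5,040 = 72 = P(9,2). The statement holds.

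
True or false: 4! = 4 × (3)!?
True

Working:
By definition n! = n × (n-1)!, so 4! = 4 × 3!.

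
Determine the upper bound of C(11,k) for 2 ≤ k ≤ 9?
C(11,k) is maximised at the centre of the row: C(11,5) = 462.

Answer: 462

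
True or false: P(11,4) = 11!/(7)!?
True

Working:
Permutation formula P(n,k) = n!/(n-k)!: 11!/7! = 39,916,800/5,040 = 7,920 = P(11,4). The statement holds.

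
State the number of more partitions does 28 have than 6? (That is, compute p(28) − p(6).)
3,707

Working:
Pentagonal recurrence p(n) = p(n−1) + p(n−2) − p(n−5) − p(n−7) + …: p(28) = p(27) + p(26) − p(23) − p(21) + p(16) + p(13) − p(6) − p(2) = 3,010 + 2,436 − 1,255 − 792 + 231 + 101 − 11 − 2 = 3,718.
p(6) = p(5) + p(4) − p(1) = 7 + 5 − 1 = 11.
Difference = 3,718 − 11 = 3,707.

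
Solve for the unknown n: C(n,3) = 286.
13

Reasoning: C(n,3) = n(n−1)(n−2)/3! is increasing in n, and n(n−1)(n−2) = 3!·286 = 1,716 ≈ (n−1)^3 gives n ≈ 13.0. Check: C(11,3) = 165, C(12,3) = 220, C(13,3) = 286 ✓. So n = 13.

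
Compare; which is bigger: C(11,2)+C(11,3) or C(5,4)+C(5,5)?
C(11,2)+C(11,3)

First=220, Second=6.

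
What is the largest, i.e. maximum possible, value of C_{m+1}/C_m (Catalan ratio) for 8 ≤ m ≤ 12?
C_{m+1}/C_m = 2(2m+1)/(m+2), which increases with m. Maximum at m = 12: 2·25/14 = 25/7.
Final answer: 25/7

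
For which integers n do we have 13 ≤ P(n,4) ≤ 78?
P(3,4)=0; P(4,4)=24; P(5,4)=120. So valid n = 4.

Answer: 4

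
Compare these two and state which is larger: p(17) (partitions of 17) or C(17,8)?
Pentagonal recurrence p(n) = p(n−1) + p(n−2) − p(n−5) − p(n−7) + …: p(17) = p(16) + p(15) − p(12) − p(10) + p(5) + p(2) = 231 + 176 − 77 − 42 + 7 + 2 = 297; C(17,8) = 24,310.
Final answer: C(17,8)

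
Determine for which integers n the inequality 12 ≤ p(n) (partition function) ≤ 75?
7, 8, 9, 10, 11

Explanation: Tabulating p(n) via p(n) = p(n−1) + p(n−2) − p(n−5) − p(n−7) + …: p(6)=11; p(7)=15; p(8)=22; p(9)=30; p(10)=42; p(11)=56; p(12)=77. So valid n = 7, 8, 9, 10, 11.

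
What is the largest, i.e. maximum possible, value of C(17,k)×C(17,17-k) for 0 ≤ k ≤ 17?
C(17,k)·C(17,17-k) = C(17,k)², maximised at the centre k = 8: C(17,8)² = 590,976,100.
Final answer: 590,976,100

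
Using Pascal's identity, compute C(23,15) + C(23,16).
C(23,15) + C(23,16) = C(24,16) = 735,471.
Final answer: 735,471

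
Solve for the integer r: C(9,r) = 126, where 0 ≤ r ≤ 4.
4

Solution: C(9,r) is increasing for 0 ≤ r ≤ 4. Stepping up (C(9,r+1) = C(9,r)·(9−r)/(r+1)): C(9,1) = 9, C(9,2) = 36, C(9,3) = 84, C(9,4) = 126 ✓. So r = 4.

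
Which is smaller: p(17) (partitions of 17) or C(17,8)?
p(17)

Explanation: Pentagonal recurrence p(n) = p(n−1) + p(n−2) − p(n−5) − p(n−7) + …: p(17) = p(16) + p(15) − p(12) − p(10) + p(5) + p(2) = 231 + 176 − 77 − 42 + 7 + 2 = 297; C(17,8) = 24,310.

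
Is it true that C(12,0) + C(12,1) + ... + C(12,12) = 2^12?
True

Working:
Binomial theorem with x = y = 1: Σ C(12,i) = (1+1)^12 = 2^12 = 4,096. The statement holds.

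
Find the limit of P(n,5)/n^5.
1

Working:
P(n,5) = n(n-1)···(n-4) ≈ n^5 for large n. Limit = 1.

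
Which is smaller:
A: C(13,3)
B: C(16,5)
A=C(13,3)=286, B=C(16,5)=4,368.

Answer: A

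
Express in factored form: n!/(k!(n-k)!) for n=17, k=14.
This is the binomial coefficient C(17,14) = 680.
Final answer: C(17,14) = 680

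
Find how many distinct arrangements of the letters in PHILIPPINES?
1,108,800
Word has 11 letters (P=3, H=1, I=3, L=1, N=1, E=1, S=1). Arrangements: 11!/Π(k!) = 1,108,800.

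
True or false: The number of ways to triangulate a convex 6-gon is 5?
False
Triangulations of a convex 6-gon are counted by the Catalan number C_4: C_4 = C(8,4)/(4+1) = 70/5 = 14.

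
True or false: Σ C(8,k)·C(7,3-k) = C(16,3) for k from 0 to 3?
False

Reasoning: Vandermonde's identity gives C(15,3) = 455; RHS C(16,3) = 560.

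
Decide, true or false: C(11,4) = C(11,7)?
True

Working:
Symmetry C(n,k) = C(n,n-k): C(11,4) = 330 and C(11,7) = 330. Both sides agree, so the statement holds.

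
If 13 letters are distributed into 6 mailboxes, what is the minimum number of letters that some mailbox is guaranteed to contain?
Pigeonhole: ⌈13/6⌉ = 3.

Answer: 3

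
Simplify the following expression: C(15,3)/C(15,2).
13/3

Explanation: C(n,k+1)/C(n,k) = (n−k)/(k+1). Here (15−2)/(2+1) = 13/3 = 13/3.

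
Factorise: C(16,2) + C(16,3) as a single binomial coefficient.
By Pascal's identity: C(16,2) + C(16,3) = C(17,3) = 680.
Final answer: C(17,3)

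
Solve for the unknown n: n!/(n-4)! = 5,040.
10

Explanation: n!/(n-4)! = n×(n-1)×(n-2)×(n-3), a product of 4 consecutive integers ≈ (n−1.5)^4. 5,040^(1/4) + 1.5 ≈ 9.9; check n = 10: 10×9×8×7 = 5,040 ✓. So n = 10.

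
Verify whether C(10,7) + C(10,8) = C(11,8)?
True
Pascal's identity: LHS = 120 + 45 = 165; RHS = C(11,8) = 165. Both sides agree, so the statement holds.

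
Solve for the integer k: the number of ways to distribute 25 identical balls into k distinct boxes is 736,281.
Stars and bars: the count is C(25+k−1, k−1), increasing in k. k=5: C(29,4) = 23,751, k=6: C(30,5) = 142,506, k=7: C(31,6) = 736,281 ✓. So k = 7.

Answer: 7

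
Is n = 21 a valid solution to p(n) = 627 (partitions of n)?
No

Working:
Pentagonal recurrence p(n) = p(n−1) + p(n−2) − p(n−5) − p(n−7) + …: p(21) = p(20) + p(19) − p(16) − p(14) + p(9) + p(6) = 627 + 490 − 231 − 135 + 30 + 11 = 792, which does not equal 627.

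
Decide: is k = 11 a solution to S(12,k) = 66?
Yes

Reasoning: S(12,11) = 11·S(11,11) + S(11,10) = 11·1 + 55 = 66, which equals 66.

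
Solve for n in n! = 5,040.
7

Solution: n! is strictly increasing. 5! = 120, 6! = 720, 7! = 5,040 ✓. So n = 7.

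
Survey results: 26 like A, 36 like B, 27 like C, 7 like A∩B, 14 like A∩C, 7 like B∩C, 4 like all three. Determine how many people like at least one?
|A∪B∪C| = 26+36+27-7-14-7+4 = 65.
Final answer: 65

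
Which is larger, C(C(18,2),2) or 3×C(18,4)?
C(C(18,2),2)=11,628, 3×C(18,4)=9,180.

Answer: C(C(18,2),2)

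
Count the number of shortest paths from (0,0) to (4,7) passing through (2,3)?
150

Working:
To (2,3): C(5,2)=10. From there: C(6,2)=15. Total: 150.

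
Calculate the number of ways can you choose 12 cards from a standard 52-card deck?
C(52,12) = 206,379,406,870.

Answer: 206,379,406,870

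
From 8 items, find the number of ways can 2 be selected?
28

Solution: C(8,2) = 8! / (2! × (8-2)!)
         = 8! / (2! × 6!)
         = 28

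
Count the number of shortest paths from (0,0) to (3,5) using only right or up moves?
56
Choose 3 rights from 8 moves: C(8,3) = 56.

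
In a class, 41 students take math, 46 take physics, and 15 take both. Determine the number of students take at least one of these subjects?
|A∪B| = |A|+|B|-|A∩B| = 41+46-15 = 72.

Answer: 72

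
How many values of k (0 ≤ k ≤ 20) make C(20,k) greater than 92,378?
Row 20 is unimodal and symmetric about k=20/2. C(20,7)=77,520 ≤ 92,378; C(20,8)=125,970 > 92,378; by symmetry C(20,k) > 92,378 for k = 8..12. That's 12 - 8 + 1 = 5 values.
Final answer: 5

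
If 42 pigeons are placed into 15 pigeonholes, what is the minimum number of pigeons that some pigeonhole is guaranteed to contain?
Pigeonhole: ⌈42/15⌉ = 3.
Final answer: 3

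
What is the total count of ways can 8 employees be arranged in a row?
Arrangements of 8 distinct objects: 8! = 40,320.
Final answer: 40,320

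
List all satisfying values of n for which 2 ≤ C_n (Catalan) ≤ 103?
2, 3, 4, 5

Reasoning: C_1=1; C_2=2; C_3=5; C_4=14; C_5=42; C_6=132. So valid n = 2, 3, 4, 5.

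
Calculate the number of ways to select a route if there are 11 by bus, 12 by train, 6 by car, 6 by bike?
35
By the addition principle: 11 + 12 + 6 + 6 = 35.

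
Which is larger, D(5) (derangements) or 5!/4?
D(5)

Working:
D(5) = (5-1)·[D(4) + D(3)] = 4·[9 + 2] = 44; 5!/4 = 120/4 = 30.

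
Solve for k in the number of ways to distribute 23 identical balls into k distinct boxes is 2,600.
4

Solution: Stars and bars: the count is C(23+k−1, k−1), increasing in k. k=2: C(24,1) = 24, k=3: C(25,2) = 300, k=4: C(26,3) = 2,600 ✓. So k = 4.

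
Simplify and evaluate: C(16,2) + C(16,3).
680

By Pascal's identity: C(17,3) = 680.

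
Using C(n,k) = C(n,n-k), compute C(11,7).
330

Explanation: C(11,7) = C(11,4) = 330.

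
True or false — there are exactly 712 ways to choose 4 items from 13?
False

C(13,4) = 715 ≠ 712.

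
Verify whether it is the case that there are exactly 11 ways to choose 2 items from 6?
False

Solution: C(6,2) = 15 ≠ 11.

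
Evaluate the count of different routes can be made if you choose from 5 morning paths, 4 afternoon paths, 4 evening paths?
By the multiplication principle: 5 × 4 × 4 = 80.

Answer: 80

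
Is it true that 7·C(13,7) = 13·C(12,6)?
True

Absorption identity k·C(n,k) = n·C(n-1,k-1). LHS = 7·1716 = 12,012; RHS = 13·924 = 12,012.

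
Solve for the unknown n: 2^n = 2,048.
11

Solution: 2,048 = 1,024 × 2 = 2^10 × 2^1 = 2^11, so n = 11.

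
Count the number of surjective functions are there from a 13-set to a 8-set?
76,592,355,840

Onto functions = 8! × S(13,8)
First compute S(13,8) via recurrence:
Using the Stirling recurrence: S(n,k) = k·S(n-1,k) + S(n-1,k-1)
S(13,8) = 8·S(12,8) + S(12,7)
         = 8·159027 + 627396
         = 1272216 + 627396
         = 1,899,612
Then: 40320 × 1899612 = 76,592,355,840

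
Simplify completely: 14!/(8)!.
2,162,160

Explanation: This equals 14×13×...×9 = 2,162,160.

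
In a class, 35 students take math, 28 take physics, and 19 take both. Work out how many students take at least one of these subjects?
44

|A∪B| = |A|+|B|-|A∩B| = 35+28-19 = 44.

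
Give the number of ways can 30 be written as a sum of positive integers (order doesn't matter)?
Pentagonal recurrence p(n) = p(n−1) + p(n−2) − p(n−5) − p(n−7) + …: p(30) = p(29) + p(28) − p(25) − p(23) + p(18) + p(15) − p(8) − p(4) = 4,565 + 3,718 − 1,958 − 1,255 + 385 + 176 − 22 − 5 = 5,604.

Answer: 5,604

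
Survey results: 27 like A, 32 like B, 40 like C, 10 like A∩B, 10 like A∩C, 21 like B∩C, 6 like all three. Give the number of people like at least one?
64

Reasoning: |A∪B∪C| = 27+32+40-10-10-21+6 = 64.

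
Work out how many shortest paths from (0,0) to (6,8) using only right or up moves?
Choose 6 rights from 14 moves: C(14,6) = 3,003.
Final answer: 3,003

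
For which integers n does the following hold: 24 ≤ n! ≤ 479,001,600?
4, 5, 6, 7, 8, 9, 10, 11, 12
n! is strictly increasing; 4! = 24 and 12! = 479,001,600, so valid n = 4, 5, 6, 7, 8, 9, 10, 11, 12.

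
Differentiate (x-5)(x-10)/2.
(2x - 15)/2

d/dx[(x-5)(x-10)] = (x-10) + (x-5) = 2x - 15. Dividing by 2 gives (2x - 15)/2.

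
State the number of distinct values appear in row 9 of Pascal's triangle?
Row 9 has entries C(9,0)..C(9,9); by symmetry C(9,k)=C(9,9-k), giving 5 distinct values.

Answer: 5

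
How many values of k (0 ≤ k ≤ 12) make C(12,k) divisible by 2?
9

Solution: Checking C(12,k) mod 2 for k = 0..12: divisible at k = 1, 2, 3, 5, 6, 7, 9, 10, 11. That's 9 values.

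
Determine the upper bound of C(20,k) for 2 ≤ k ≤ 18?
184,756

Explanation: C(20,k) is maximised at the centre of the row: C(20,10) = 184,756.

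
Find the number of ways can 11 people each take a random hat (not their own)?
14,684,570

Reasoning: Using D(n) = (n-1)[D(n-1) + D(n-2)]:
D(11) = (11-1) × [D(10) + D(9)]
      = 10 × [1334961 + 133496]
      = 10 × 1468457
      = 14,684,570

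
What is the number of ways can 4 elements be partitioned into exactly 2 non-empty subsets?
7

Reasoning: This equals S(4,2), the Stirling number of the 2nd kind.
Using the Stirling recurrence: S(n,k) = k·S(n-1,k) + S(n-1,k-1)
S(4,2) = 2·S(3,2) + S(3,1)
         = 2·3 + 1
         = 6 + 1
         = 7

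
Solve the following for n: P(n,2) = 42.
7

Solution: P(n,2) = n(n−1) is increasing in n; n(n−1) ≈ (n−0.5)^2 = 42 gives n ≈ 7.0. Check: P(5,2) = 20, P(6,2) = 30, P(7,2) = 42 ✓. So n = 7.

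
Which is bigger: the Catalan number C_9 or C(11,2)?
C_9 = C(18,9)/(9+1) = 48,620/10 = 4,862; C(11,2) = 55.
Final answer: C_9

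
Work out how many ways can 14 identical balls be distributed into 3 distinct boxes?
C(14+3-1, 3-1) = C(16, 2) = 120.
Final answer: 120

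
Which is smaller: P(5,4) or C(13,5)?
P(5,4)

Working:
P(5,4)=120, C(13,5)=1,287.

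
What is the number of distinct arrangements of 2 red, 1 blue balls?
Multinomial: 3!/(2! × 1!) = 3.
Final answer: 3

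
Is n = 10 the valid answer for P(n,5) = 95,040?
No

Reasoning: P(10,5) = 10·9·8·7·6 = 30,240, which does not equal 95,040.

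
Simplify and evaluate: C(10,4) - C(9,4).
84

Reasoning: C(10,4) - C(9,4) = C(9,3) = 84.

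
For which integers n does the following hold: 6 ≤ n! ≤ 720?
3, 4, 5, 6

Explanation: n! is strictly increasing; 3! = 6 and 6! = 720, so valid n = 3, 4, 5, 6.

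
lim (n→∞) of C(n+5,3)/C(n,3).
1

Both numerator and denominator grow as n^3/3! for large n, so the ratio → 1.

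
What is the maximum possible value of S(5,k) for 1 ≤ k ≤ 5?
25

Explanation: Row S(5,k) for k = 1..5 (via S(n,k) = k·S(n−1,k) + S(n−1,k−1)): 1, 15, 25, 10, 1. The row is unimodal; maximum at k = 3: 25.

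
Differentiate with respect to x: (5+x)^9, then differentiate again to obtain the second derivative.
72(5+x)^7

Explanation: First derivative: 9(5+x)^{8}. Second derivative: 9·8·(5+x)^{7} = 72(5+x)^{7}.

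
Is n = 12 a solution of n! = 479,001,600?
Yes
12! = 12·11! = 12·39,916,800 = 479,001,600, which equals 479,001,600.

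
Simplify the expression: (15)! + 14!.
1,394,852,659,200

Solution: (15)! + 14! = (15)·14! + 14! = (15+1)·14! = 16·14! = 1,394,852,659,200.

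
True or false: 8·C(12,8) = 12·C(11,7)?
True

Working:
Absorption identity k·C(n,k) = n·C(n-1,k-1). LHS = 8·495 = 3,960; RHS = 12·330 = 3,960.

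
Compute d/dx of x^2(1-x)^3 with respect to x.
2x^1(1-x)^3 - 3x^2(1-x)^2

Solution: Product rule: 2x^{1}(1-x)^{3} + x^2·(-3)(1-x)^{2}.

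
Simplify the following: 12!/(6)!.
665,280
This equals 12×11×...×7 = 665,280.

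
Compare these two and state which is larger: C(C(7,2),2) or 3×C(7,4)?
C(C(7,2),2)

Working:
C(C(7,2),2)=210, 3×C(7,4)=105.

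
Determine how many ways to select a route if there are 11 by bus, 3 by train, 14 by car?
28

By the addition principle: 11 + 3 + 14 = 28.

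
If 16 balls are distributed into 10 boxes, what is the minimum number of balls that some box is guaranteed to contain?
2

Pigeonhole: ⌈16/10⌉ = 2.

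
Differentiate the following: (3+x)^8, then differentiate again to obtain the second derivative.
First derivative: 8(3+x)^{7}. Second derivative: 8·7·(3+x)^{6} = 56(3+x)^{6}.

Answer: 56(3+x)^6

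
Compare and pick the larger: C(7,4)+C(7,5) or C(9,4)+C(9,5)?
First=56, Second=252.
Final answer: C(9,4)+C(9,5)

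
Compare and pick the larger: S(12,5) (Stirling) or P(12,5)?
S(12,5) = 5·S(11,5) + S(11,4) = 5·246,730 + 145,750 = 1,379,400; P(12,5) = 95,040.

Answer: S(12,5)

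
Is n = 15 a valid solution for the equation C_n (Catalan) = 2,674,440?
No

Explanation: C_15 = C(30,15)/(15+1) = 155,117,520/16 = 9,694,845, which does not equal 2,674,440.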